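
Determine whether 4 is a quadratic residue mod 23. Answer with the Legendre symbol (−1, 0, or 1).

Euler's criterion: (4/23) ≡ 4^11 (mod 23).
4^2 ≡ 16 (mod 23)
4^4 ≡ 3 (mod 23)
4^8 ≡ 9 (mod 23)
4^11 = 4^(8+2+1) ≡ 1 (mod 23).
Result is 1, so (4/23) = 1.

1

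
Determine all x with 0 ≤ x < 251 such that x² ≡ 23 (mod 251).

Since 251 ≡ 3 (mod 4), a square root of 23 is 23^((251+1)/4) = 23^63 mod 251.
Repeated squaring: 23^2≡27, 23^4≡227, 23^8≡74, 23^16≡205, 23^32≡108 (mod 251).
23^63 = 23^(32+16+8+4+2+1) ≡ 147 (mod 251).
Check: 147² = 21609 ≡ 23 (mod 251). The two roots are 104 and 147.

104, 147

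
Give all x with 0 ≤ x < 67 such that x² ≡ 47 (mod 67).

28, 39

Since 67 ≡ 3 (mod 4), a square root of 47 is 47^((67+1)/4) = 47^17 mod 67.
Repeated squaring: 47^2≡65, 47^4≡4, 47^8≡16, 47^16≡55 (mod 67).
47^17 = 47^(16+1) ≡ 39 (mod 67).
Check: 39² = 1521 ≡ 47 (mod 67). The two roots are 28 and 39.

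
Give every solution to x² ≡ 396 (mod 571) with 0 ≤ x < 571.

Since 571 ≡ 3 (mod 4), a square root of 396 is 396^((571+1)/4) = 396^143 mod 571.
Repeated squaring: 396^2≡362, 396^4≡285, 396^8≡143, 396^16≡464, 396^32≡29, 396^64≡270, 396^128≡383 (mod 571).
396^143 = 396^(128+8+4+2+1) ≡ 443 (mod 571).
Check: 443² = 196249 ≡ 396 (mod 571). The two roots are 128 and 443.

128, 443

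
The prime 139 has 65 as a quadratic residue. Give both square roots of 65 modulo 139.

Since 139 ≡ 3 (mod 4), a square root of 65 is 65^((139+1)/4) = 65^35 mod 139.
Repeated squaring: 65^2≡55, 65^4≡106, 65^8≡116, 65^16≡112, 65^32≡34 (mod 139).
65^35 = 65^(32+2+1) ≡ 64 (mod 139).
Check: 64² = 4096 ≡ 65 (mod 139). The two roots are 64 and 75.

64, 75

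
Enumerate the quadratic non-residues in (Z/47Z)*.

Square k = 1,…,23 (k and 47−k give the same square):
1²=1, 2²=4, 3²=9, 4²=16, 5²=25, 6²=36, 7²≡2, 8²≡17, 9²≡34, 10²≡6, 11²≡27, 12²≡3, 13²≡28, 14²≡8, 15²≡37, 16²≡21, 17²≡7, 18²≡42, 19²≡32, 20²≡24, 21²≡18, 22²≡14, 23²≡12 (mod 47).
The residues are {1, 2, 3, 4, 6, 7, 8, 9, 12, 14, 16, 17, 18, 21, 24, 25, 27, 28, 32, 34, 36, 37, 42}; the non-residues are the remaining 23 nonzero classes.

5 10 11 13 15 19 20 22 23 26 29 30 31 33 35 38 39 40 41 43 44 45 46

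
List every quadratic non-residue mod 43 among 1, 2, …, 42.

Square k = 1,…,21 (k and 43−k give the same square):
1²=1, 2²=4, 3²=9, 4²=16, 5²=25, 6²=36, 7²≡6, 8²≡21, 9²≡38, 10²≡14, 11²≡35, 12²≡15, 13²≡40, 14²≡24, 15²≡10, 16²≡41, 17²≡31, 18²≡23, 19²≡17, 20²≡13, 21²≡11 (mod 43).
The residues are {1, 4, 6, 9, 10, 11, 13, 14, 15, 16, 17, 21, 23, 24, 25, 31, 35, 36, 38, 40, 41}; the non-residues are the remaining 21 nonzero classes.

2,3,5,7,8,12,18,19,20,22,26,27,28,29,30,32,33,34,37,39,42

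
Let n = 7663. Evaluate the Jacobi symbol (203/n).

1

Reciprocity: 203 ≡ 3 and 7663 ≡ 3 (mod 4), so (203/7663) = −(7663/203).
Reduce top mod 203: now compute (152/203).
Pull out 2^3: since 203 ≡ 3 (mod 8), (2/203) = -1, so (2/203)^3 = -1.
Reciprocity: 19 ≡ 3 and 203 ≡ 3 (mod 4), so (19/203) = −(203/19).
Reduce top mod 19: now compute (13/19).
Reciprocity: 13 ≡ 1 and 19 ≡ 3 (mod 4), so (13/19) = +(19/13).
Reduce top mod 13: now compute (6/13).
Pull out 2: since 13 ≡ 5 (mod 8), (2/13) = -1.
Reciprocity: 3 ≡ 3 and 13 ≡ 1 (mod 4), so (3/13) = +(13/3).
Reduce top mod 3: now compute (1/3).
Reached (1/3) = 1. Collecting the sign flips along the way, the symbol is +1.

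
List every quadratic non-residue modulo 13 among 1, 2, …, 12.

2 5 6 7 8 11

Square k = 1,…,6 (k and 13−k give the same square):
1²=1, 2²=4, 3²=9, 4²≡3, 5²≡12, 6²≡10 (mod 13).
The residues are {1, 3, 4, 9, 10, 12}; the non-residues are the remaining 6 nonzero classes.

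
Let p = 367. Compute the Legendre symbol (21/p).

Reciprocity: 21 ≡ 1 and 367 ≡ 3 (mod 4), so (21/367) = +(367/21).
Reduce top mod 21: now compute (10/21).
Pull out 2: since 21 ≡ 5 (mod 8), (2/21) = -1.
Reciprocity: 5 ≡ 1 and 21 ≡ 1 (mod 4), so (5/21) = +(21/5).
Reduce top mod 5: now compute (1/5).
Reached (1/5) = 1. Collecting the sign flips along the way, the symbol is -1.

-1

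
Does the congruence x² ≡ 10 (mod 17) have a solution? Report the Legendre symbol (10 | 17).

-1

Euler's criterion: (10/17) ≡ 10^8 (mod 17).
10^2 ≡ 15 (mod 17)
10^4 ≡ 4 (mod 17)
10^8 ≡ 16 (mod 17)
10^8 = 10^(8) ≡ 16 (mod 17).
Result is 16 ≡ −1, so (10/17) = −1.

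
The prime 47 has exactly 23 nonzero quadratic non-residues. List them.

5, 10, 11, 13, 15, 19, 20, 22, 23, 26, 29, 30, 31, 33, 35, 38, 39, 40, 41, 43, 44, 45, 46

Square k = 1,…,23 (k and 47−k give the same square):
1²=1, 2²=4, 3²=9, 4²=16, 5²=25, 6²=36, 7²≡2, 8²≡17, 9²≡34, 10²≡6, 11²≡27, 12²≡3, 13²≡28, 14²≡8, 15²≡37, 16²≡21, 17²≡7, 18²≡42, 19²≡32, 20²≡24, 21²≡18, 22²≡14, 23²≡12 (mod 47).
The residues are {1, 2, 3, 4, 6, 7, 8, 9, 12, 14, 16, 17, 18, 21, 24, 25, 27, 28, 32, 34, 36, 37, 42}; the non-residues are the remaining 23 nonzero classes.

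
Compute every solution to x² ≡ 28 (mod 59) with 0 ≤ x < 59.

21, 38

Since 59 ≡ 3 (mod 4), a square root of 28 is 28^((59+1)/4) = 28^15 mod 59.
Repeated squaring: 28^2≡17, 28^4≡53, 28^8≡36 (mod 59).
28^15 = 28^(8+4+2+1) ≡ 21 (mod 59).
Check: 21² = 441 ≡ 28 (mod 59). The two roots are 21 and 38.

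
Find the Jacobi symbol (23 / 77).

1

Reciprocity: 23 ≡ 3 and 77 ≡ 1 (mod 4), so (23/77) = +(77/23).
Reduce top mod 23: now compute (8/23).
Pull out 2^3: since 23 ≡ 7 (mod 8), (2/23) = +1, so (2/23)^3 = +1.
Reached (1/23) = 1. Collecting the sign flips along the way, the symbol is +1.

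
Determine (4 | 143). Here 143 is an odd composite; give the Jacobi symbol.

1

Pull out 2^2: since 143 ≡ 7 (mod 8), (2/143) = +1, so (2/143)^2 = +1.
Reached (1/143) = 1. Collecting the sign flips along the way, the symbol is +1.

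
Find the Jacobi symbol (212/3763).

0

Pull out 2^2: since 3763 ≡ 3 (mod 8), (2/3763) = -1, so (2/3763)^2 = +1.
Reciprocity: 53 ≡ 1 and 3763 ≡ 3 (mod 4), so (53/3763) = +(3763/53).
Reduce top mod 53: now compute (0/53).
Top reduces to 0: gcd > 1, so the symbol is 0.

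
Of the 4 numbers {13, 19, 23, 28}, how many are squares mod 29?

3

(13/29) = +1 → QR.
(19/29) = -1 → non-residue.
(23/29) = +1 → QR.
(28/29) = +1 → QR.
Total quadratic residues among the 4: 3.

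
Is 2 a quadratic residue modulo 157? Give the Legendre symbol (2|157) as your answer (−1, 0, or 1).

Pull out 2: since 157 ≡ 5 (mod 8), (2/157) = -1.
Reached (1/157) = 1. Collecting the sign flips along the way, the symbol is -1.

-1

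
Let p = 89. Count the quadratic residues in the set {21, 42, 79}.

3

(21/89) = +1 → QR.
(42/89) = +1 → QR.
(79/89) = +1 → QR.
Total quadratic residues among the 3: 3.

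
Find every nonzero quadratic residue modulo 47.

Square k = 1,…,23 (k and 47−k give the same square):
1²=1, 2²=4, 3²=9, 4²=16, 5²=25, 6²=36, 7²≡2, 8²≡17, 9²≡34, 10²≡6, 11²≡27, 12²≡3, 13²≡28, 14²≡8, 15²≡37, 16²≡21, 17²≡7, 18²≡42, 19²≡32, 20²≡24, 21²≡18, 22²≡14, 23²≡12 (mod 47).
So the quadratic residues mod 47 are {1, 2, 3, 4, 6, 7, 8, 9, 12, 14, 16, 17, 18, 21, 24, 25, 27, 28, 32, 34, 36, 37, 42}.

1 2 3 4 6 7 8 9 12 14 16 17 18 21 24 25 27 28 32 34 36 37 42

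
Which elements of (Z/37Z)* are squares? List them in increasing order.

Square k = 1,…,18 (k and 37−k give the same square):
1²=1, 2²=4, 3²=9, 4²=16, 5²=25, 6²=36, 7²≡12, 8²≡27, 9²≡7, 10²≡26, 11²≡10, 12²≡33, 13²≡21, 14²≡11, 15²≡3, 16²≡34, 17²≡30, 18²≡28 (mod 37).
So the quadratic residues mod 37 are {1, 3, 4, 7, 9, 10, 11, 12, 16, 21, 25, 26, 27, 28, 30, 33, 34, 36}.

1 3 4 7 9 10 11 12 16 21 25 26 27 28 30 33 34 36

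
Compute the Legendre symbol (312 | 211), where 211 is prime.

1

First reduce: 312 ≡ 101 (mod 211).
Reciprocity: 101 ≡ 1 and 211 ≡ 3 (mod 4), so (101/211) = +(211/101).
Reduce top mod 101: now compute (9/101).
Reciprocity: 9 ≡ 1 and 101 ≡ 1 (mod 4), so (9/101) = +(101/9).
Reduce top mod 9: now compute (2/9).
Pull out 2: since 9 ≡ 1 (mod 8), (2/9) = +1.
Reached (1/9) = 1. Collecting the sign flips along the way, the symbol is +1.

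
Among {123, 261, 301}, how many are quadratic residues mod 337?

(123/337) = +1 → QR.
(261/337) = -1 → non-residue.
(301/337) = +1 → QR.
Total quadratic residues among the 3: 2.

2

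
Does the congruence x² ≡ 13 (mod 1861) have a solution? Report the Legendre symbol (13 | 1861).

-1

Reciprocity: 13 ≡ 1 and 1861 ≡ 1 (mod 4), so (13/1861) = +(1861/13).
Reduce top mod 13: now compute (2/13).
Pull out 2: since 13 ≡ 5 (mod 8), (2/13) = -1.
Reached (1/13) = 1. Collecting the sign flips along the way, the symbol is -1.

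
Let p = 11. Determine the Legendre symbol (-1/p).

First reduce: -1 ≡ 10 (mod 11).
Pull out 2: since 11 ≡ 3 (mod 8), (2/11) = -1.
Reciprocity: 5 ≡ 1 and 11 ≡ 3 (mod 4), so (5/11) = +(11/5).
Reduce top mod 5: now compute (1/5).
Reached (1/5) = 1. Collecting the sign flips along the way, the symbol is -1.

-1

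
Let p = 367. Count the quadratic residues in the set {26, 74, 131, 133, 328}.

3

(26/367) = +1 → QR.
(74/367) = +1 → QR.
(131/367) = -1 → non-residue.
(133/367) = -1 → non-residue.
(328/367) = +1 → QR.
Total quadratic residues among the 5: 3.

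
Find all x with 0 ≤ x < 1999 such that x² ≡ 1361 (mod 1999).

Since 1999 ≡ 3 (mod 4), a square root of 1361 is 1361^((1999+1)/4) = 1361^500 mod 1999.
Repeated squaring: 1361^2≡1247, 1361^4≡1786, 1361^8≡1391, 1361^16≡1848, 1361^32≡812, 1361^64≡1673, 1361^128≡329, 1361^256≡295 (mod 1999).
1361^500 = 1361^(256+128+64+32+16+4) ≡ 1811 (mod 1999).
Check: 1811² = 3279721 ≡ 1361 (mod 1999). The two roots are 188 and 1811.

188, 1811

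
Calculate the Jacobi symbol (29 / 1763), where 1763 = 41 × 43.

Reciprocity: 29 ≡ 1 and 1763 ≡ 3 (mod 4), so (29/1763) = +(1763/29).
Reduce top mod 29: now compute (23/29).
Reciprocity: 23 ≡ 3 and 29 ≡ 1 (mod 4), so (23/29) = +(29/23).
Reduce top mod 23: now compute (6/23).
Pull out 2: since 23 ≡ 7 (mod 8), (2/23) = +1.
Reciprocity: 3 ≡ 3 and 23 ≡ 3 (mod 4), so (3/23) = −(23/3).
Reduce top mod 3: now compute (2/3).
Pull out 2: since 3 ≡ 3 (mod 8), (2/3) = -1.
Reached (1/3) = 1. Collecting the sign flips along the way, the symbol is +1.

1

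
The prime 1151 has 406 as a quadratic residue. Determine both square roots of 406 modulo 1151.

Since 1151 ≡ 3 (mod 4), a square root of 406 is 406^((1151+1)/4) = 406^288 mod 1151.
Repeated squaring: 406^2≡243, 406^4≡348, 406^8≡249, 406^16≡998, 406^32≡389, 406^64≡540, 406^128≡397, 406^256≡1073 (mod 1151).
406^288 = 406^(256+32) ≡ 735 (mod 1151).
Check: 735² = 540225 ≡ 406 (mod 1151). The two roots are 416 and 735.

416, 735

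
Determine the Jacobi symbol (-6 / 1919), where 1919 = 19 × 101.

First reduce: -6 ≡ 1913 (mod 1919).
Reciprocity: 1913 ≡ 1 and 1919 ≡ 3 (mod 4), so (1913/1919) = +(1919/1913).
Reduce top mod 1913: now compute (6/1913).
Pull out 2: since 1913 ≡ 1 (mod 8), (2/1913) = +1.
Reciprocity: 3 ≡ 3 and 1913 ≡ 1 (mod 4), so (3/1913) = +(1913/3).
Reduce top mod 3: now compute (2/3).
Pull out 2: since 3 ≡ 3 (mod 8), (2/3) = -1.
Reached (1/3) = 1. Collecting the sign flips along the way, the symbol is -1.

-1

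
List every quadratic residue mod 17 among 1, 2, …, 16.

1,2,4,8,9,13,15,16

Square k = 1,…,8 (k and 17−k give the same square):
1²=1, 2²=4, 3²=9, 4²=16, 5²≡8, 6²≡2, 7²≡15, 8²≡13 (mod 17).
So the quadratic residues mod 17 are {1, 2, 4, 8, 9, 13, 15, 16}.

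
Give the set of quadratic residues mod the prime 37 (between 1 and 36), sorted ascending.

Square k = 1,…,18 (k and 37−k give the same square):
1²=1, 2²=4, 3²=9, 4²=16, 5²=25, 6²=36, 7²≡12, 8²≡27, 9²≡7, 10²≡26, 11²≡10, 12²≡33, 13²≡21, 14²≡11, 15²≡3, 16²≡34, 17²≡30, 18²≡28 (mod 37).
So the quadratic residues mod 37 are {1, 3, 4, 7, 9, 10, 11, 12, 16, 21, 25, 26, 27, 28, 30, 33, 34, 36}.

1 3 4 7 9 10 11 12 16 21 25 26 27 28 30 33 34 36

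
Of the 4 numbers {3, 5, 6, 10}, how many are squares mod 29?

(3/29) = -1 → non-residue.
(5/29) = +1 → QR.
(6/29) = +1 → QR.
(10/29) = -1 → non-residue.
Total quadratic residues among the 4: 2.

2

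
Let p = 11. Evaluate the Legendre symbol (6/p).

-1

Pull out 2: since 11 ≡ 3 (mod 8), (2/11) = -1.
Reciprocity: 3 ≡ 3 and 11 ≡ 3 (mod 4), so (3/11) = −(11/3).
Reduce top mod 3: now compute (2/3).
Pull out 2: since 3 ≡ 3 (mod 8), (2/3) = -1.
Reached (1/3) = 1. Collecting the sign flips along the way, the symbol is -1.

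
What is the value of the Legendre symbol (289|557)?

1

Euler's criterion: (289/557) ≡ 289^278 (mod 557).
289^2 ≡ 528 (mod 557)
289^4 ≡ 284 (mod 557)
289^8 ≡ 448 (mod 557)
289^16 ≡ 184 (mod 557)
289^32 ≡ 436 (mod 557)
289^64 ≡ 159 (mod 557)
289^128 ≡ 216 (mod 557)
289^256 ≡ 425 (mod 557)
289^278 = 289^(256+16+4+2) ≡ 1 (mod 557).
Result is 1, so (289/557) = 1.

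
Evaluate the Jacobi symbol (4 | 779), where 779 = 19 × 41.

1

Pull out 2^2: since 779 ≡ 3 (mod 8), (2/779) = -1, so (2/779)^2 = +1.
Reached (1/779) = 1. Collecting the sign flips along the way, the symbol is +1.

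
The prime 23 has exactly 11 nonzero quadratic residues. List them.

1 2 3 4 6 8 9 12 13 16 18

Square k = 1,…,11 (k and 23−k give the same square):
1²=1, 2²=4, 3²=9, 4²=16, 5²≡2, 6²≡13, 7²≡3, 8²≡18, 9²≡12, 10²≡8, 11²≡6 (mod 23).
So the quadratic residues mod 23 are {1, 2, 3, 4, 6, 8, 9, 12, 13, 16, 18}.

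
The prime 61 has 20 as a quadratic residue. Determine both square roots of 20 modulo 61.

61 ≡ 1 (mod 4), so we find a root by search.
Trying successive values, 9² = 81 ≡ 20 (mod 61). The other root is 61 − 9 = 52.

9, 52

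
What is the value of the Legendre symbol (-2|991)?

First reduce: -2 ≡ 989 (mod 991).
Reciprocity: 989 ≡ 1 and 991 ≡ 3 (mod 4), so (989/991) = +(991/989).
Reduce top mod 989: now compute (2/989).
Pull out 2: since 989 ≡ 5 (mod 8), (2/989) = -1.
Reached (1/989) = 1. Collecting the sign flips along the way, the symbol is -1.

-1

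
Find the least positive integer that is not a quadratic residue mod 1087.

3

(2/1087) = +1, so 2 is a residue.
(3/1087) = −1, so 3 is the smallest positive non-residue mod 1087.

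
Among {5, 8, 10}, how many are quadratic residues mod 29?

1

(5/29) = +1 → QR.
(8/29) = -1 → non-residue.
(10/29) = -1 → non-residue.
Total quadratic residues among the 3: 1.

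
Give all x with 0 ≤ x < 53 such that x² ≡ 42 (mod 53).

25, 28

53 ≡ 1 (mod 4), so we find a root by search.
Trying successive values, 25² = 625 ≡ 42 (mod 53). The other root is 53 − 25 = 28.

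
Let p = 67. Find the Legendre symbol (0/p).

0

Top reduces to 0: gcd > 1, so the symbol is 0.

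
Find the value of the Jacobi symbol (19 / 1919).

0

Reciprocity: 19 ≡ 3 and 1919 ≡ 3 (mod 4), so (19/1919) = −(1919/19).
Reduce top mod 19: now compute (0/19).
Top reduces to 0: gcd > 1, so the symbol is 0.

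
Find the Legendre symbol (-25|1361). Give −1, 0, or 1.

1

First reduce: -25 ≡ 1336 (mod 1361).
Pull out 2^3: since 1361 ≡ 1 (mod 8), (2/1361) = +1, so (2/1361)^3 = +1.
Reciprocity: 167 ≡ 3 and 1361 ≡ 1 (mod 4), so (167/1361) = +(1361/167).
Reduce top mod 167: now compute (25/167).
Reciprocity: 25 ≡ 1 and 167 ≡ 3 (mod 4), so (25/167) = +(167/25).
Reduce top mod 25: now compute (17/25).
Reciprocity: 17 ≡ 1 and 25 ≡ 1 (mod 4), so (17/25) = +(25/17).
Reduce top mod 17: now compute (8/17).
Pull out 2^3: since 17 ≡ 1 (mod 8), (2/17) = +1, so (2/17)^3 = +1.
Reached (1/17) = 1. Collecting the sign flips along the way, the symbol is +1.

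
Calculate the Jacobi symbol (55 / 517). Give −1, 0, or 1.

Reciprocity: 55 ≡ 3 and 517 ≡ 1 (mod 4), so (55/517) = +(517/55).
Reduce top mod 55: now compute (22/55).
Pull out 2: since 55 ≡ 7 (mod 8), (2/55) = +1.
Reciprocity: 11 ≡ 3 and 55 ≡ 3 (mod 4), so (11/55) = −(55/11).
Reduce top mod 11: now compute (0/11).
Top reduces to 0: gcd > 1, so the symbol is 0.

0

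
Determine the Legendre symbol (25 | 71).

1

Reciprocity: 25 ≡ 1 and 71 ≡ 3 (mod 4), so (25/71) = +(71/25).
Reduce top mod 25: now compute (21/25).
Reciprocity: 21 ≡ 1 and 25 ≡ 1 (mod 4), so (21/25) = +(25/21).
Reduce top mod 21: now compute (4/21).
Pull out 2^2: since 21 ≡ 5 (mod 8), (2/21) = -1, so (2/21)^2 = +1.
Reached (1/21) = 1. Collecting the sign flips along the way, the symbol is +1.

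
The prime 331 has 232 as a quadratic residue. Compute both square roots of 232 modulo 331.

Since 331 ≡ 3 (mod 4), a square root of 232 is 232^((331+1)/4) = 232^83 mod 331.
Repeated squaring: 232^2≡202, 232^4≡91, 232^8≡6, 232^16≡36, 232^32≡303, 232^64≡122 (mod 331).
232^83 = 232^(64+16+2+1) ≡ 296 (mod 331).
Check: 296² = 87616 ≡ 232 (mod 331). The two roots are 35 and 296.

35, 296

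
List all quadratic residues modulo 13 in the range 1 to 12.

1,3,4,9,10,12

Square k = 1,…,6 (k and 13−k give the same square):
1²=1, 2²=4, 3²=9, 4²≡3, 5²≡12, 6²≡10 (mod 13).
So the quadratic residues mod 13 are {1, 3, 4, 9, 10, 12}.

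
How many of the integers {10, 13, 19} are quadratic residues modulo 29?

1

(10/29) = -1 → non-residue.
(13/29) = +1 → QR.
(19/29) = -1 → non-residue.
Total quadratic residues among the 3: 1.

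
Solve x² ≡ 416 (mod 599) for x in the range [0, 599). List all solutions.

Since 599 ≡ 3 (mod 4), a square root of 416 is 416^((599+1)/4) = 416^150 mod 599.
Repeated squaring: 416^2≡544, 416^4≡30, 416^8≡301, 416^16≡152, 416^32≡342, 416^64≡159, 416^128≡123 (mod 599).
416^150 = 416^(128+16+4+2) ≡ 100 (mod 599).
Check: 100² = 10000 ≡ 416 (mod 599). The two roots are 100 and 499.

100, 499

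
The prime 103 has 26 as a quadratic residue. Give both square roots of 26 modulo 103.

Since 103 ≡ 3 (mod 4), a square root of 26 is 26^((103+1)/4) = 26^26 mod 103.
Repeated squaring: 26^2≡58, 26^4≡68, 26^8≡92, 26^16≡18 (mod 103).
26^26 = 26^(16+8+2) ≡ 52 (mod 103).
Check: 52² = 2704 ≡ 26 (mod 103). The two roots are 51 and 52.

51, 52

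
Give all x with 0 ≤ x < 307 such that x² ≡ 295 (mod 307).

70, 237

Since 307 ≡ 3 (mod 4), a square root of 295 is 295^((307+1)/4) = 295^77 mod 307.
Repeated squaring: 295^2≡144, 295^4≡167, 295^8≡259, 295^16≡155, 295^32≡79, 295^64≡101 (mod 307).
295^77 = 295^(64+8+4+1) ≡ 70 (mod 307).
Check: 70² = 4900 ≡ 295 (mod 307). The two roots are 70 and 237.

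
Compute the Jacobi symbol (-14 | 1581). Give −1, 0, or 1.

First reduce: -14 ≡ 1567 (mod 1581).
Reciprocity: 1567 ≡ 3 and 1581 ≡ 1 (mod 4), so (1567/1581) = +(1581/1567).
Reduce top mod 1567: now compute (14/1567).
Pull out 2: since 1567 ≡ 7 (mod 8), (2/1567) = +1.
Reciprocity: 7 ≡ 3 and 1567 ≡ 3 (mod 4), so (7/1567) = −(1567/7).
Reduce top mod 7: now compute (6/7).
Pull out 2: since 7 ≡ 7 (mod 8), (2/7) = +1.
Reciprocity: 3 ≡ 3 and 7 ≡ 3 (mod 4), so (3/7) = −(7/3).
Reduce top mod 3: now compute (1/3).
Reached (1/3) = 1. Collecting the sign flips along the way, the symbol is +1.

1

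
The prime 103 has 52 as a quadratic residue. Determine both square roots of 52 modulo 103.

Since 103 ≡ 3 (mod 4), a square root of 52 is 52^((103+1)/4) = 52^26 mod 103.
Repeated squaring: 52^2≡26, 52^4≡58, 52^8≡68, 52^16≡92 (mod 103).
52^26 = 52^(16+8+2) ≡ 19 (mod 103).
Check: 19² = 361 ≡ 52 (mod 103). The two roots are 19 and 84.

19, 84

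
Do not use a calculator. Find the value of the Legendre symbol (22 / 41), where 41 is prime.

Pull out 2: since 41 ≡ 1 (mod 8), (2/41) = +1.
Reciprocity: 11 ≡ 3 and 41 ≡ 1 (mod 4), so (11/41) = +(41/11).
Reduce top mod 11: now compute (8/11).
Pull out 2^3: since 11 ≡ 3 (mod 8), (2/11) = -1, so (2/11)^3 = -1.
Reached (1/11) = 1. Collecting the sign flips along the way, the symbol is -1.

-1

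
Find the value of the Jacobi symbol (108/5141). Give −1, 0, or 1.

-1

Pull out 2^2: since 5141 ≡ 5 (mod 8), (2/5141) = -1, so (2/5141)^2 = +1.
Reciprocity: 27 ≡ 3 and 5141 ≡ 1 (mod 4), so (27/5141) = +(5141/27).
Reduce top mod 27: now compute (11/27).
Reciprocity: 11 ≡ 3 and 27 ≡ 3 (mod 4), so (11/27) = −(27/11).
Reduce top mod 11: now compute (5/11).
Reciprocity: 5 ≡ 1 and 11 ≡ 3 (mod 4), so (5/11) = +(11/5).
Reduce top mod 5: now compute (1/5).
Reached (1/5) = 1. Collecting the sign flips along the way, the symbol is -1.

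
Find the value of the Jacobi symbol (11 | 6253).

1

Reciprocity: 11 ≡ 3 and 6253 ≡ 1 (mod 4), so (11/6253) = +(6253/11).
Reduce top mod 11: now compute (5/11).
Reciprocity: 5 ≡ 1 and 11 ≡ 3 (mod 4), so (5/11) = +(11/5).
Reduce top mod 5: now compute (1/5).
Reached (1/5) = 1. Collecting the sign flips along the way, the symbol is +1.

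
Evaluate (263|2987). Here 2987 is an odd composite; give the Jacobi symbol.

Reciprocity: 263 ≡ 3 and 2987 ≡ 3 (mod 4), so (263/2987) = −(2987/263).
Reduce top mod 263: now compute (94/263).
Pull out 2: since 263 ≡ 7 (mod 8), (2/263) = +1.
Reciprocity: 47 ≡ 3 and 263 ≡ 3 (mod 4), so (47/263) = −(263/47).
Reduce top mod 47: now compute (28/47).
Pull out 2^2: since 47 ≡ 7 (mod 8), (2/47) = +1, so (2/47)^2 = +1.
Reciprocity: 7 ≡ 3 and 47 ≡ 3 (mod 4), so (7/47) = −(47/7).
Reduce top mod 7: now compute (5/7).
Reciprocity: 5 ≡ 1 and 7 ≡ 3 (mod 4), so (5/7) = +(7/5).
Reduce top mod 5: now compute (2/5).
Pull out 2: since 5 ≡ 5 (mod 8), (2/5) = -1.
Reached (1/5) = 1. Collecting the sign flips along the way, the symbol is +1.

1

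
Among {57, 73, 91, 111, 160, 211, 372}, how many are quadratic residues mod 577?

(57/577) = +1 → QR.
(73/577) = -1 → non-residue.
(91/577) = +1 → QR.
(111/577) = -1 → non-residue.
(160/577) = -1 → non-residue.
(211/577) = -1 → non-residue.
(372/577) = +1 → QR.
Total quadratic residues among the 7: 3.

3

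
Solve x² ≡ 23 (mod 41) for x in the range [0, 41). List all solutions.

8, 33

41 ≡ 1 (mod 4), so we find a root by search.
Trying successive values, 8² = 64 ≡ 23 (mod 41). The other root is 41 − 8 = 33.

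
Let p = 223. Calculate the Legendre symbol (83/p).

1

Euler's criterion: (83/223) ≡ 83^111 (mod 223).
83^2 ≡ 199 (mod 223)
83^4 ≡ 130 (mod 223)
83^8 ≡ 175 (mod 223)
83^16 ≡ 74 (mod 223)
83^32 ≡ 124 (mod 223)
83^64 ≡ 212 (mod 223)
83^111 = 83^(64+32+8+4+2+1) ≡ 1 (mod 223).
Result is 1, so (83/223) = 1.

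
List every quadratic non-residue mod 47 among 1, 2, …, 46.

5 10 11 13 15 19 20 22 23 26 29 30 31 33 35 38 39 40 41 43 44 45 46

Square k = 1,…,23 (k and 47−k give the same square):
1²=1, 2²=4, 3²=9, 4²=16, 5²=25, 6²=36, 7²≡2, 8²≡17, 9²≡34, 10²≡6, 11²≡27, 12²≡3, 13²≡28, 14²≡8, 15²≡37, 16²≡21, 17²≡7, 18²≡42, 19²≡32, 20²≡24, 21²≡18, 22²≡14, 23²≡12 (mod 47).
The residues are {1, 2, 3, 4, 6, 7, 8, 9, 12, 14, 16, 17, 18, 21, 24, 25, 27, 28, 32, 34, 36, 37, 42}; the non-residues are the remaining 23 nonzero classes.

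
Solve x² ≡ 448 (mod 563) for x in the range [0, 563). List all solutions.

Since 563 ≡ 3 (mod 4), a square root of 448 is 448^((563+1)/4) = 448^141 mod 563.
Repeated squaring: 448^2≡276, 448^4≡171, 448^8≡528, 448^16≡99, 448^32≡230, 448^64≡541, 448^128≡484 (mod 563).
448^141 = 448^(128+8+4+1) ≡ 252 (mod 563).
Check: 252² = 63504 ≡ 448 (mod 563). The two roots are 252 and 311.

252, 311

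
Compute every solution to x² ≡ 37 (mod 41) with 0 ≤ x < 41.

41 ≡ 1 (mod 4), so we find a root by search.
Trying successive values, 18² = 324 ≡ 37 (mod 41). The other root is 41 − 18 = 23.

18, 23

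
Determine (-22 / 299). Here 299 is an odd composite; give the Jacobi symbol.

1

First reduce: -22 ≡ 277 (mod 299).
Reciprocity: 277 ≡ 1 and 299 ≡ 3 (mod 4), so (277/299) = +(299/277).
Reduce top mod 277: now compute (22/277).
Pull out 2: since 277 ≡ 5 (mod 8), (2/277) = -1.
Reciprocity: 11 ≡ 3 and 277 ≡ 1 (mod 4), so (11/277) = +(277/11).
Reduce top mod 11: now compute (2/11).
Pull out 2: since 11 ≡ 3 (mod 8), (2/11) = -1.
Reached (1/11) = 1. Collecting the sign flips along the way, the symbol is +1.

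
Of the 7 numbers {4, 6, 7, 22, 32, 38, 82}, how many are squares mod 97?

4

(4/97) = +1 → QR.
(6/97) = +1 → QR.
(7/97) = -1 → non-residue.
(22/97) = +1 → QR.
(32/97) = +1 → QR.
(38/97) = -1 → non-residue.
(82/97) = -1 → non-residue.
Total quadratic residues among the 7: 4.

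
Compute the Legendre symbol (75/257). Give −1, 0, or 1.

-1

Reciprocity: 75 ≡ 3 and 257 ≡ 1 (mod 4), so (75/257) = +(257/75).
Reduce top mod 75: now compute (32/75).
Pull out 2^5: since 75 ≡ 3 (mod 8), (2/75) = -1, so (2/75)^5 = -1.
Reached (1/75) = 1. Collecting the sign flips along the way, the symbol is -1.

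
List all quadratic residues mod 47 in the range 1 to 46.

1,2,3,4,6,7,8,9,12,14,16,17,18,21,24,25,27,28,32,34,36,37,42

Square k = 1,…,23 (k and 47−k give the same square):
1²=1, 2²=4, 3²=9, 4²=16, 5²=25, 6²=36, 7²≡2, 8²≡17, 9²≡34, 10²≡6, 11²≡27, 12²≡3, 13²≡28, 14²≡8, 15²≡37, 16²≡21, 17²≡7, 18²≡42, 19²≡32, 20²≡24, 21²≡18, 22²≡14, 23²≡12 (mod 47).
So the quadratic residues mod 47 are {1, 2, 3, 4, 6, 7, 8, 9, 12, 14, 16, 17, 18, 21, 24, 25, 27, 28, 32, 34, 36, 37, 42}.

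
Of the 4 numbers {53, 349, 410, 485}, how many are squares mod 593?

(53/593) = +1 → QR.
(349/593) = -1 → non-residue.
(410/593) = +1 → QR.
(485/593) = -1 → non-residue.
Total quadratic residues among the 4: 2.

2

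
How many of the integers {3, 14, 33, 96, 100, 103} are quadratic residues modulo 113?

2

(3/113) = -1 → non-residue.
(14/113) = +1 → QR.
(33/113) = -1 → non-residue.
(96/113) = -1 → non-residue.
(100/113) = +1 → QR.
(103/113) = -1 → non-residue.
Total quadratic residues among the 6: 2.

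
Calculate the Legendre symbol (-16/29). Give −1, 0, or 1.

Euler's criterion: (-16/29) ≡ 13^14 (mod 29).
13^2 ≡ 24 (mod 29)
13^4 ≡ 25 (mod 29)
13^8 ≡ 16 (mod 29)
13^14 = 13^(8+4+2) ≡ 1 (mod 29).
Result is 1, so (-16/29) = 1.

1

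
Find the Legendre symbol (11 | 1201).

-1

Reciprocity: 11 ≡ 3 and 1201 ≡ 1 (mod 4), so (11/1201) = +(1201/11).
Reduce top mod 11: now compute (2/11).
Pull out 2: since 11 ≡ 3 (mod 8), (2/11) = -1.
Reached (1/11) = 1. Collecting the sign flips along the way, the symbol is -1.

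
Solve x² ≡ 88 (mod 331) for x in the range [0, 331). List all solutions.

95, 236

Since 331 ≡ 3 (mod 4), a square root of 88 is 88^((331+1)/4) = 88^83 mod 331.
Repeated squaring: 88^2≡131, 88^4≡280, 88^8≡284, 88^16≡223, 88^32≡79, 88^64≡283 (mod 331).
88^83 = 88^(64+16+2+1) ≡ 95 (mod 331).
Check: 95² = 9025 ≡ 88 (mod 331). The two roots are 95 and 236.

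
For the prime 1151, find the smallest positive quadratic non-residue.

(2/1151) = +1, so 2 is a residue.
(3/1151) = +1, so 3 is a residue.
(4/1151) = +1, so 4 is a residue.
(5/1151) = +1, so 5 is a residue.
(6/1151) = +1, so 6 is a residue.
(7/1151) = +1, so 7 is a residue.
(8/1151) = +1, so 8 is a residue.
(9/1151) = +1, so 9 is a residue.
(10/1151) = +1, so 10 is a residue.
(11/1151) = +1, so 11 is a residue.
(12/1151) = +1, so 12 is a residue.
(13/1151) = −1, so 13 is the smallest positive non-residue mod 1151.

13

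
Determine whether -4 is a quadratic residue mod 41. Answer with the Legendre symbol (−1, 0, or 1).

1

First reduce: -4 ≡ 37 (mod 41).
Reciprocity: 37 ≡ 1 and 41 ≡ 1 (mod 4), so (37/41) = +(41/37).
Reduce top mod 37: now compute (4/37).
Pull out 2^2: since 37 ≡ 5 (mod 8), (2/37) = -1, so (2/37)^2 = +1.
Reached (1/37) = 1. Collecting the sign flips along the way, the symbol is +1.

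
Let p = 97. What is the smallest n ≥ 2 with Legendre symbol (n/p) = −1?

5

(2/97) = +1, so 2 is a residue.
(3/97) = +1, so 3 is a residue.
(4/97) = +1, so 4 is a residue.
(5/97) = −1, so 5 is the smallest positive non-residue mod 97.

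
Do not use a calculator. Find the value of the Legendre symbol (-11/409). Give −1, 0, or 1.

-1

Euler's criterion: (-11/409) ≡ 398^204 (mod 409).
398^2 ≡ 121 (mod 409)
398^4 ≡ 326 (mod 409)
398^8 ≡ 345 (mod 409)
398^16 ≡ 6 (mod 409)
398^32 ≡ 36 (mod 409)
398^64 ≡ 69 (mod 409)
398^128 ≡ 262 (mod 409)
398^204 = 398^(128+64+8+4) ≡ 408 (mod 409).
Result is 408 ≡ −1, so (-11/409) = −1.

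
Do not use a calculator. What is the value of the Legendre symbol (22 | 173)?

Pull out 2: since 173 ≡ 5 (mod 8), (2/173) = -1.
Reciprocity: 11 ≡ 3 and 173 ≡ 1 (mod 4), so (11/173) = +(173/11).
Reduce top mod 11: now compute (8/11).
Pull out 2^3: since 11 ≡ 3 (mod 8), (2/11) = -1, so (2/11)^3 = -1.
Reached (1/11) = 1. Collecting the sign flips along the way, the symbol is +1.

1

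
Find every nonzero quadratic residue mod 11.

Square k = 1,…,5 (k and 11−k give the same square):
1²=1, 2²=4, 3²=9, 4²≡5, 5²≡3 (mod 11).
So the quadratic residues mod 11 are {1, 3, 4, 5, 9}.

1 3 4 5 9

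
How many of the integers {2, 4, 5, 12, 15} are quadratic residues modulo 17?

3

(2/17) = +1 → QR.
(4/17) = +1 → QR.
(5/17) = -1 → non-residue.
(12/17) = -1 → non-residue.
(15/17) = +1 → QR.
Total quadratic residues among the 5: 3.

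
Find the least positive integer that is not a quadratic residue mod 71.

7

(2/71) = +1, so 2 is a residue.
(3/71) = +1, so 3 is a residue.
(4/71) = +1, so 4 is a residue.
(5/71) = +1, so 5 is a residue.
(6/71) = +1, so 6 is a residue.
(7/71) = −1, so 7 is the smallest positive non-residue mod 71.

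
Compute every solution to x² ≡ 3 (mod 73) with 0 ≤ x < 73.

73 ≡ 1 (mod 4), so we find a root by search.
Trying successive values, 21² = 441 ≡ 3 (mod 73). The other root is 73 − 21 = 52.

21, 52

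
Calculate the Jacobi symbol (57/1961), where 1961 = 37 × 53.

Reciprocity: 57 ≡ 1 and 1961 ≡ 1 (mod 4), so (57/1961) = +(1961/57).
Reduce top mod 57: now compute (23/57).
Reciprocity: 23 ≡ 3 and 57 ≡ 1 (mod 4), so (23/57) = +(57/23).
Reduce top mod 23: now compute (11/23).
Reciprocity: 11 ≡ 3 and 23 ≡ 3 (mod 4), so (11/23) = −(23/11).
Reduce top mod 11: now compute (1/11).
Reached (1/11) = 1. Collecting the sign flips along the way, the symbol is -1.

-1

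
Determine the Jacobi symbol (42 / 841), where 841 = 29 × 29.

1

Pull out 2: since 841 ≡ 1 (mod 8), (2/841) = +1.
Reciprocity: 21 ≡ 1 and 841 ≡ 1 (mod 4), so (21/841) = +(841/21).
Reduce top mod 21: now compute (1/21).
Reached (1/21) = 1. Collecting the sign flips along the way, the symbol is +1.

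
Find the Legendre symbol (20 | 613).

-1

Pull out 2^2: since 613 ≡ 5 (mod 8), (2/613) = -1, so (2/613)^2 = +1.
Reciprocity: 5 ≡ 1 and 613 ≡ 1 (mod 4), so (5/613) = +(613/5).
Reduce top mod 5: now compute (3/5).
Reciprocity: 3 ≡ 3 and 5 ≡ 1 (mod 4), so (3/5) = +(5/3).
Reduce top mod 3: now compute (2/3).
Pull out 2: since 3 ≡ 3 (mod 8), (2/3) = -1.
Reached (1/3) = 1. Collecting the sign flips along the way, the symbol is -1.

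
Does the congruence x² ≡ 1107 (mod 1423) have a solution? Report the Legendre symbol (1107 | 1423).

1

Reciprocity: 1107 ≡ 3 and 1423 ≡ 3 (mod 4), so (1107/1423) = −(1423/1107).
Reduce top mod 1107: now compute (316/1107).
Pull out 2^2: since 1107 ≡ 3 (mod 8), (2/1107) = -1, so (2/1107)^2 = +1.
Reciprocity: 79 ≡ 3 and 1107 ≡ 3 (mod 4), so (79/1107) = −(1107/79).
Reduce top mod 79: now compute (1/79).
Reached (1/79) = 1. Collecting the sign flips along the way, the symbol is +1.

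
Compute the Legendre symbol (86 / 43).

First reduce: 86 ≡ 0 (mod 43).
Top reduces to 0: gcd > 1, so the symbol is 0.

0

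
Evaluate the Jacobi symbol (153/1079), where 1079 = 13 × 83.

1

Reciprocity: 153 ≡ 1 and 1079 ≡ 3 (mod 4), so (153/1079) = +(1079/153).
Reduce top mod 153: now compute (8/153).
Pull out 2^3: since 153 ≡ 1 (mod 8), (2/153) = +1, so (2/153)^3 = +1.
Reached (1/153) = 1. Collecting the sign flips along the way, the symbol is +1.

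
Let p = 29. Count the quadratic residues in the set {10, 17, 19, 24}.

(10/29) = -1 → non-residue.
(17/29) = -1 → non-residue.
(19/29) = -1 → non-residue.
(24/29) = +1 → QR.
Total quadratic residues among the 4: 1.

1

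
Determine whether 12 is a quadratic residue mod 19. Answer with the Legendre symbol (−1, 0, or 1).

-1

Pull out 2^2: since 19 ≡ 3 (mod 8), (2/19) = -1, so (2/19)^2 = +1.
Reciprocity: 3 ≡ 3 and 19 ≡ 3 (mod 4), so (3/19) = −(19/3).
Reduce top mod 3: now compute (1/3).
Reached (1/3) = 1. Collecting the sign flips along the way, the symbol is -1.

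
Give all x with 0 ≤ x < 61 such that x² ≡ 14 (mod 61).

21, 40

61 ≡ 1 (mod 4), so we find a root by search.
Trying successive values, 21² = 441 ≡ 14 (mod 61). The other root is 61 − 21 = 40.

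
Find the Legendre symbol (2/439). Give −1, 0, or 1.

1

Euler's criterion: (2/439) ≡ 2^219 (mod 439).
2^2 ≡ 4 (mod 439)
2^4 ≡ 16 (mod 439)
2^8 ≡ 256 (mod 439)
2^16 ≡ 125 (mod 439)
2^32 ≡ 260 (mod 439)
2^64 ≡ 433 (mod 439)
2^128 ≡ 36 (mod 439)
2^219 = 2^(128+64+16+8+2+1) ≡ 1 (mod 439).
Result is 1, so (2/439) = 1.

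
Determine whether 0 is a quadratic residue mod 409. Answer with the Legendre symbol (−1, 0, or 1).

0

Top reduces to 0: gcd > 1, so the symbol is 0.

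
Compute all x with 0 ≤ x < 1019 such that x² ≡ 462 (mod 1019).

50, 969

Since 1019 ≡ 3 (mod 4), a square root of 462 is 462^((1019+1)/4) = 462^255 mod 1019.
Repeated squaring: 462^2≡473, 462^4≡568, 462^8≡620, 462^16≡237, 462^32≡124, 462^64≡91, 462^128≡129 (mod 1019).
462^255 = 462^(128+64+32+16+8+4+2+1) ≡ 969 (mod 1019).
Check: 969² = 938961 ≡ 462 (mod 1019). The two roots are 50 and 969.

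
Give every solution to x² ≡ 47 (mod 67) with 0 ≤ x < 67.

Since 67 ≡ 3 (mod 4), a square root of 47 is 47^((67+1)/4) = 47^17 mod 67.
Repeated squaring: 47^2≡65, 47^4≡4, 47^8≡16, 47^16≡55 (mod 67).
47^17 = 47^(16+1) ≡ 39 (mod 67).
Check: 39² = 1521 ≡ 47 (mod 67). The two roots are 28 and 39.

28, 39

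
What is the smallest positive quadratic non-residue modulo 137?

3

(2/137) = +1, so 2 is a residue.
(3/137) = −1, so 3 is the smallest positive non-residue mod 137.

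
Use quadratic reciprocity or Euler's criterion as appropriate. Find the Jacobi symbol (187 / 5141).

-1

Reciprocity: 187 ≡ 3 and 5141 ≡ 1 (mod 4), so (187/5141) = +(5141/187).
Reduce top mod 187: now compute (92/187).
Pull out 2^2: since 187 ≡ 3 (mod 8), (2/187) = -1, so (2/187)^2 = +1.
Reciprocity: 23 ≡ 3 and 187 ≡ 3 (mod 4), so (23/187) = −(187/23).
Reduce top mod 23: now compute (3/23).
Reciprocity: 3 ≡ 3 and 23 ≡ 3 (mod 4), so (3/23) = −(23/3).
Reduce top mod 3: now compute (2/3).
Pull out 2: since 3 ≡ 3 (mod 8), (2/3) = -1.
Reached (1/3) = 1. Collecting the sign flips along the way, the symbol is -1.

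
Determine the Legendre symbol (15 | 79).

Reciprocity: 15 ≡ 3 and 79 ≡ 3 (mod 4), so (15/79) = −(79/15).
Reduce top mod 15: now compute (4/15).
Pull out 2^2: since 15 ≡ 7 (mod 8), (2/15) = +1, so (2/15)^2 = +1.
Reached (1/15) = 1. Collecting the sign flips along the way, the symbol is -1.

-1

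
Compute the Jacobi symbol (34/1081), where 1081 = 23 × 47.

-1

Pull out 2: since 1081 ≡ 1 (mod 8), (2/1081) = +1.
Reciprocity: 17 ≡ 1 and 1081 ≡ 1 (mod 4), so (17/1081) = +(1081/17).
Reduce top mod 17: now compute (10/17).
Pull out 2: since 17 ≡ 1 (mod 8), (2/17) = +1.
Reciprocity: 5 ≡ 1 and 17 ≡ 1 (mod 4), so (5/17) = +(17/5).
Reduce top mod 5: now compute (2/5).
Pull out 2: since 5 ≡ 5 (mod 8), (2/5) = -1.
Reached (1/5) = 1. Collecting the sign flips along the way, the symbol is -1.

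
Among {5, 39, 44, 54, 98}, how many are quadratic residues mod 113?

(5/113) = -1 → non-residue.
(39/113) = -1 → non-residue.
(44/113) = +1 → QR.
(54/113) = -1 → non-residue.
(98/113) = +1 → QR.
Total quadratic residues among the 5: 2.

2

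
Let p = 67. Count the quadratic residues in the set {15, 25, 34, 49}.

(15/67) = +1 → QR.
(25/67) = +1 → QR.
(34/67) = -1 → non-residue.
(49/67) = +1 → QR.
Total quadratic residues among the 4: 3.

3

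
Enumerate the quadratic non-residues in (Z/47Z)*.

5 10 11 13 15 19 20 22 23 26 29 30 31 33 35 38 39 40 41 43 44 45 46

Square k = 1,…,23 (k and 47−k give the same square):
1²=1, 2²=4, 3²=9, 4²=16, 5²=25, 6²=36, 7²≡2, 8²≡17, 9²≡34, 10²≡6, 11²≡27, 12²≡3, 13²≡28, 14²≡8, 15²≡37, 16²≡21, 17²≡7, 18²≡42, 19²≡32, 20²≡24, 21²≡18, 22²≡14, 23²≡12 (mod 47).
The residues are {1, 2, 3, 4, 6, 7, 8, 9, 12, 14, 16, 17, 18, 21, 24, 25, 27, 28, 32, 34, 36, 37, 42}; the non-residues are the remaining 23 nonzero classes.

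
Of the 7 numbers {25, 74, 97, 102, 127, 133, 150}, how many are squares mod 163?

5

(25/163) = +1 → QR.
(74/163) = +1 → QR.
(97/163) = +1 → QR.
(102/163) = -1 → non-residue.
(127/163) = -1 → non-residue.
(133/163) = +1 → QR.
(150/163) = +1 → QR.
Total quadratic residues among the 7: 5.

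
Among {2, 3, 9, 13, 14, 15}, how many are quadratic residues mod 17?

(2/17) = +1 → QR.
(3/17) = -1 → non-residue.
(9/17) = +1 → QR.
(13/17) = +1 → QR.
(14/17) = -1 → non-residue.
(15/17) = +1 → QR.
Total quadratic residues among the 6: 4.

4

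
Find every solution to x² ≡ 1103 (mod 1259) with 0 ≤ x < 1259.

Since 1259 ≡ 3 (mod 4), a square root of 1103 is 1103^((1259+1)/4) = 1103^315 mod 1259.
Repeated squaring: 1103^2≡415, 1103^4≡1001, 1103^8≡1096, 1103^16≡130, 1103^32≡533, 1103^64≡814, 1103^128≡362, 1103^256≡108 (mod 1259).
1103^315 = 1103^(256+32+16+8+2+1) ≡ 572 (mod 1259).
Check: 572² = 327184 ≡ 1103 (mod 1259). The two roots are 572 and 687.

572, 687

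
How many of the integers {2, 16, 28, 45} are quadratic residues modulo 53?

2

(2/53) = -1 → non-residue.
(16/53) = +1 → QR.
(28/53) = +1 → QR.
(45/53) = -1 → non-residue.
Total quadratic residues among the 4: 2.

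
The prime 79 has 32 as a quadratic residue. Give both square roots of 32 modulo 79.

36, 43

Since 79 ≡ 3 (mod 4), a square root of 32 is 32^((79+1)/4) = 32^20 mod 79.
Repeated squaring: 32^2≡76, 32^4≡9, 32^8≡2, 32^16≡4 (mod 79).
32^20 = 32^(16+4) ≡ 36 (mod 79).
Check: 36² = 1296 ≡ 32 (mod 79). The two roots are 36 and 43.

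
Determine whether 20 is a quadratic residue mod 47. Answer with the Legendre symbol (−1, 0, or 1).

Pull out 2^2: since 47 ≡ 7 (mod 8), (2/47) = +1, so (2/47)^2 = +1.
Reciprocity: 5 ≡ 1 and 47 ≡ 3 (mod 4), so (5/47) = +(47/5).
Reduce top mod 5: now compute (2/5).
Pull out 2: since 5 ≡ 5 (mod 8), (2/5) = -1.
Reached (1/5) = 1. Collecting the sign flips along the way, the symbol is -1.

-1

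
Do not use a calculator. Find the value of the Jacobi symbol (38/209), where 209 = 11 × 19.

Pull out 2: since 209 ≡ 1 (mod 8), (2/209) = +1.
Reciprocity: 19 ≡ 3 and 209 ≡ 1 (mod 4), so (19/209) = +(209/19).
Reduce top mod 19: now compute (0/19).
Top reduces to 0: gcd > 1, so the symbol is 0.

0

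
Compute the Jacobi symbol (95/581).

1

Reciprocity: 95 ≡ 3 and 581 ≡ 1 (mod 4), so (95/581) = +(581/95).
Reduce top mod 95: now compute (11/95).
Reciprocity: 11 ≡ 3 and 95 ≡ 3 (mod 4), so (11/95) = −(95/11).
Reduce top mod 11: now compute (7/11).
Reciprocity: 7 ≡ 3 and 11 ≡ 3 (mod 4), so (7/11) = −(11/7).
Reduce top mod 7: now compute (4/7).
Pull out 2^2: since 7 ≡ 7 (mod 8), (2/7) = +1, so (2/7)^2 = +1.
Reached (1/7) = 1. Collecting the sign flips along the way, the symbol is +1.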